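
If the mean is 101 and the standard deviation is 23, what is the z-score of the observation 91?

-0.4348

Step 1: Recall the z-score formula: z = (x - mu) / sigma
Step 2: Substitute values: z = (91 - 101) / 23
Step 3: z = -10 / 23 = -0.4348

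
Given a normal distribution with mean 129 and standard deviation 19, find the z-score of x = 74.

-2.8947

Step 1: Recall the z-score formula: z = (x - mu) / sigma
Step 2: Substitute values: z = (74 - 129) / 19
Step 3: z = -55 / 19 = -2.8947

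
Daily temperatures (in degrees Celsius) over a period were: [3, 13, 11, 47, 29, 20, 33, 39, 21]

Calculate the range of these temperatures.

44

Step 1: Identify the maximum value: max = 47
Step 2: Identify the minimum value: min = 3
Step 3: Range = max - min = 47 - 3 = 44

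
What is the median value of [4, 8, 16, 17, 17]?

16

Step 1: Sort the data in ascending order: [4, 8, 16, 17, 17]
Step 2: The number of values is n = 5.
Step 3: Since n is odd, the median is the middle value at position 3: 16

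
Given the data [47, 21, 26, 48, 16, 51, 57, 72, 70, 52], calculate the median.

49.5

Step 1: Sort the data in ascending order: [16, 21, 26, 47, 48, 51, 52, 57, 70, 72]
Step 2: The number of values is n = 10.
Step 3: Since n is even, the median is the average of positions 5 and 6:
  Median = (48 + 51) / 2 = 49.5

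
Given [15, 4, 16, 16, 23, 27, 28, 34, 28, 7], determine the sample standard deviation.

9.7957

Step 1: Compute the mean: 19.8
Step 2: Sum of squared deviations from the mean: 863.6
Step 3: Sample variance = 863.6 / 9 = 95.9556
Step 4: Standard deviation = sqrt(95.9556) = 9.7957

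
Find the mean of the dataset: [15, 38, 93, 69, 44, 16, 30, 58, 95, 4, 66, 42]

47.5

Step 1: Sum all values: 15 + 38 + 93 + 69 + 44 + 16 + 30 + 58 + 95 + 4 + 66 + 42 = 570
Step 2: Count the number of values: n = 12
Step 3: Mean = sum / n = 570 / 12 = 47.5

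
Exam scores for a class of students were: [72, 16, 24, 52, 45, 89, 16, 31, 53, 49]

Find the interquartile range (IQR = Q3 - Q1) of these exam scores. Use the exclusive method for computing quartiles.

35.75

Step 1: Sort the data: [16, 16, 24, 31, 45, 49, 52, 53, 72, 89]
Step 2: n = 10
Step 3: Using the exclusive quartile method:
  Q1 = 22
  Q2 (median) = 47
  Q3 = 57.75
  IQR = Q3 - Q1 = 57.75 - 22 = 35.75
Step 4: IQR = 35.75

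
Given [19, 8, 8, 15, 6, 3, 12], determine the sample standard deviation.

5.5205

Step 1: Compute the mean: 10.1429
Step 2: Sum of squared deviations from the mean: 182.8571
Step 3: Sample variance = 182.8571 / 6 = 30.4762
Step 4: Standard deviation = sqrt(30.4762) = 5.5205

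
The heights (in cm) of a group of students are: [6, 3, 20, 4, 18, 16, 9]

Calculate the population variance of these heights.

42.4082

Step 1: Compute the mean: (6 + 3 + 20 + 4 + 18 + 16 + 9) / 7 = 10.8571
Step 2: Compute squared deviations from the mean:
  (6 - 10.8571)^2 = 23.5918
  (3 - 10.8571)^2 = 61.7347
  (20 - 10.8571)^2 = 83.5918
  (4 - 10.8571)^2 = 47.0204
  (18 - 10.8571)^2 = 51.0204
  (16 - 10.8571)^2 = 26.449
  (9 - 10.8571)^2 = 3.449
Step 3: Sum of squared deviations = 296.8571
Step 4: Population variance = 296.8571 / 7 = 42.4082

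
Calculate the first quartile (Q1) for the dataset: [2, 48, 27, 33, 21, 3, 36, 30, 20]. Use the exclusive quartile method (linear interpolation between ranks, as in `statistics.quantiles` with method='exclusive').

11.5

Step 1: Sort the data: [2, 3, 20, 21, 27, 30, 33, 36, 48]
Step 2: n = 9
Step 3: Using the exclusive quartile method:
  Q1 = 11.5
  Q2 (median) = 27
  Q3 = 34.5
  IQR = Q3 - Q1 = 34.5 - 11.5 = 23
Step 4: Q1 = 11.5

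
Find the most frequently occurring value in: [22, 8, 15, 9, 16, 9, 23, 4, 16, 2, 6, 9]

9

Step 1: Count the frequency of each value:
  2: appears 1 time(s)
  4: appears 1 time(s)
  6: appears 1 time(s)
  8: appears 1 time(s)
  9: appears 3 time(s)
  15: appears 1 time(s)
  16: appears 2 time(s)
  22: appears 1 time(s)
  23: appears 1 time(s)
Step 2: The value 9 appears most frequently (3 times).
Step 3: Mode = 9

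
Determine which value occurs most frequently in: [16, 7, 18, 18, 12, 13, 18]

18

Step 1: Count the frequency of each value:
  7: appears 1 time(s)
  12: appears 1 time(s)
  13: appears 1 time(s)
  16: appears 1 time(s)
  18: appears 3 time(s)
Step 2: The value 18 appears most frequently (3 times).
Step 3: Mode = 18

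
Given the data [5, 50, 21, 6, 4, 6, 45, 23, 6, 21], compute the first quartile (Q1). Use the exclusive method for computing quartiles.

5.75

Step 1: Sort the data: [4, 5, 6, 6, 6, 21, 21, 23, 45, 50]
Step 2: n = 10
Step 3: Using the exclusive quartile method:
  Q1 = 5.75
  Q2 (median) = 13.5
  Q3 = 28.5
  IQR = Q3 - Q1 = 28.5 - 5.75 = 22.75
Step 4: Q1 = 5.75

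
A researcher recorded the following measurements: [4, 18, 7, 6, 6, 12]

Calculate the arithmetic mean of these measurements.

8.8333

Step 1: Sum all values: 4 + 18 + 7 + 6 + 6 + 12 = 53
Step 2: Count the number of values: n = 6
Step 3: Mean = sum / n = 53 / 6 = 8.8333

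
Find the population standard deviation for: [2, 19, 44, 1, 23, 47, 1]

18.3603

Step 1: Compute the mean: 19.5714
Step 2: Sum of squared deviations from the mean: 2359.7143
Step 3: Population variance = 2359.7143 / 7 = 337.102
Step 4: Standard deviation = sqrt(337.102) = 18.3603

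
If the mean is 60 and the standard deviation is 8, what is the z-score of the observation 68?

1

Step 1: Recall the z-score formula: z = (x - mu) / sigma
Step 2: Substitute values: z = (68 - 60) / 8
Step 3: z = 8 / 8 = 1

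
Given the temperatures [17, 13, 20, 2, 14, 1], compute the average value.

11.1667

Step 1: Sum all values: 17 + 13 + 20 + 2 + 14 + 1 = 67
Step 2: Count the number of values: n = 6
Step 3: Mean = sum / n = 67 / 6 = 11.1667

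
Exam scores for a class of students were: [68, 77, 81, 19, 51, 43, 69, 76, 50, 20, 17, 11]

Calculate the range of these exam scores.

70

Step 1: Identify the maximum value: max = 81
Step 2: Identify the minimum value: min = 11
Step 3: Range = max - min = 81 - 11 = 70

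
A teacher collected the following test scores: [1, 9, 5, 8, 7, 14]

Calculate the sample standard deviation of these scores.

4.3205

Step 1: Compute the mean: 7.3333
Step 2: Sum of squared deviations from the mean: 93.3333
Step 3: Sample variance = 93.3333 / 5 = 18.6667
Step 4: Standard deviation = sqrt(18.6667) = 4.3205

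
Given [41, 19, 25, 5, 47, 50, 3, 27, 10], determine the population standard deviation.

16.7118

Step 1: Compute the mean: 25.2222
Step 2: Sum of squared deviations from the mean: 2513.5556
Step 3: Population variance = 2513.5556 / 9 = 279.284
Step 4: Standard deviation = sqrt(279.284) = 16.7118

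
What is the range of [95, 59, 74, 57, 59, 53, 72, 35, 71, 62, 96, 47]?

61

Step 1: Identify the maximum value: max = 96
Step 2: Identify the minimum value: min = 35
Step 3: Range = max - min = 96 - 35 = 61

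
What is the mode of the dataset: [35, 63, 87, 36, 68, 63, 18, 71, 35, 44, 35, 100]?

35

Step 1: Count the frequency of each value:
  18: appears 1 time(s)
  35: appears 3 time(s)
  36: appears 1 time(s)
  44: appears 1 time(s)
  63: appears 2 time(s)
  68: appears 1 time(s)
  71: appears 1 time(s)
  87: appears 1 time(s)
  100: appears 1 time(s)
Step 2: The value 35 appears most frequently (3 times).
Step 3: Mode = 35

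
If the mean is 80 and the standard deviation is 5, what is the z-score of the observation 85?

1

Step 1: Recall the z-score formula: z = (x - mu) / sigma
Step 2: Substitute values: z = (85 - 80) / 5
Step 3: z = 5 / 5 = 1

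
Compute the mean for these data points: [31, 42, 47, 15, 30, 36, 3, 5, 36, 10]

25.5

Step 1: Sum all values: 31 + 42 + 47 + 15 + 30 + 36 + 3 + 5 + 36 + 10 = 255
Step 2: Count the number of values: n = 10
Step 3: Mean = sum / n = 255 / 10 = 25.5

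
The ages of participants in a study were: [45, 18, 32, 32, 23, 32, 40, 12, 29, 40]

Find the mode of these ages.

32

Step 1: Count the frequency of each value:
  12: appears 1 time(s)
  18: appears 1 time(s)
  23: appears 1 time(s)
  29: appears 1 time(s)
  32: appears 3 time(s)
  40: appears 2 time(s)
  45: appears 1 time(s)
Step 2: The value 32 appears most frequently (3 times).
Step 3: Mode = 32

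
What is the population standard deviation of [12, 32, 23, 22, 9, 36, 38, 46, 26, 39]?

11.4285

Step 1: Compute the mean: 28.3
Step 2: Sum of squared deviations from the mean: 1306.1
Step 3: Population variance = 1306.1 / 10 = 130.61
Step 4: Standard deviation = sqrt(130.61) = 11.4285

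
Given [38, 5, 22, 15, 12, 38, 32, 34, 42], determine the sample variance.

177.0278

Step 1: Compute the mean: (38 + 5 + 22 + 15 + 12 + 38 + 32 + 34 + 42) / 9 = 26.4444
Step 2: Compute squared deviations from the mean:
  (38 - 26.4444)^2 = 133.5309
  (5 - 26.4444)^2 = 459.8642
  (22 - 26.4444)^2 = 19.7531
  (15 - 26.4444)^2 = 130.9753
  (12 - 26.4444)^2 = 208.642
  (38 - 26.4444)^2 = 133.5309
  (32 - 26.4444)^2 = 30.8642
  (34 - 26.4444)^2 = 57.0864
  (42 - 26.4444)^2 = 241.9753
Step 3: Sum of squared deviations = 1416.2222
Step 4: Sample variance = 1416.2222 / 8 = 177.0278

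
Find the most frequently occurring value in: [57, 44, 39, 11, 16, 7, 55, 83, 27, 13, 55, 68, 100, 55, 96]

55

Step 1: Count the frequency of each value:
  7: appears 1 time(s)
  11: appears 1 time(s)
  13: appears 1 time(s)
  16: appears 1 time(s)
  27: appears 1 time(s)
  39: appears 1 time(s)
  44: appears 1 time(s)
  55: appears 3 time(s)
  57: appears 1 time(s)
  68: appears 1 time(s)
  83: appears 1 time(s)
  96: appears 1 time(s)
  100: appears 1 time(s)
Step 2: The value 55 appears most frequently (3 times).
Step 3: Mode = 55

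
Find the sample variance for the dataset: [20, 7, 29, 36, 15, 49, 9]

233.9524

Step 1: Compute the mean: (20 + 7 + 29 + 36 + 15 + 49 + 9) / 7 = 23.5714
Step 2: Compute squared deviations from the mean:
  (20 - 23.5714)^2 = 12.7551
  (7 - 23.5714)^2 = 274.6122
  (29 - 23.5714)^2 = 29.4694
  (36 - 23.5714)^2 = 154.4694
  (15 - 23.5714)^2 = 73.4694
  (49 - 23.5714)^2 = 646.6122
  (9 - 23.5714)^2 = 212.3265
Step 3: Sum of squared deviations = 1403.7143
Step 4: Sample variance = 1403.7143 / 6 = 233.9524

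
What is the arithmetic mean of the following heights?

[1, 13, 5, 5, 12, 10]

7.6667

Step 1: Sum all values: 1 + 13 + 5 + 5 + 12 + 10 = 46
Step 2: Count the number of values: n = 6
Step 3: Mean = sum / n = 46 / 6 = 7.6667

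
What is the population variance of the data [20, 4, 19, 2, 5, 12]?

51.5556

Step 1: Compute the mean: (20 + 4 + 19 + 2 + 5 + 12) / 6 = 10.3333
Step 2: Compute squared deviations from the mean:
  (20 - 10.3333)^2 = 93.4444
  (4 - 10.3333)^2 = 40.1111
  (19 - 10.3333)^2 = 75.1111
  (2 - 10.3333)^2 = 69.4444
  (5 - 10.3333)^2 = 28.4444
  (12 - 10.3333)^2 = 2.7778
Step 3: Sum of squared deviations = 309.3333
Step 4: Population variance = 309.3333 / 6 = 51.5556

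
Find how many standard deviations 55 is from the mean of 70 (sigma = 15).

-1

Step 1: Recall the z-score formula: z = (x - mu) / sigma
Step 2: Substitute values: z = (55 - 70) / 15
Step 3: z = -15 / 15 = -1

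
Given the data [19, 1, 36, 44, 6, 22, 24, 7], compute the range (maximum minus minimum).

43

Step 1: Identify the maximum value: max = 44
Step 2: Identify the minimum value: min = 1
Step 3: Range = max - min = 44 - 1 = 43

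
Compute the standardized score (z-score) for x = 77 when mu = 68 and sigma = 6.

1.5

Step 1: Recall the z-score formula: z = (x - mu) / sigma
Step 2: Substitute values: z = (77 - 68) / 6
Step 3: z = 9 / 6 = 1.5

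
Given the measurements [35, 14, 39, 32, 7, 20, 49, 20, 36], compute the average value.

28

Step 1: Sum all values: 35 + 14 + 39 + 32 + 7 + 20 + 49 + 20 + 36 = 252
Step 2: Count the number of values: n = 9
Step 3: Mean = sum / n = 252 / 9 = 28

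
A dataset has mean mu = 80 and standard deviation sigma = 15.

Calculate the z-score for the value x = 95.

1

Step 1: Recall the z-score formula: z = (x - mu) / sigma
Step 2: Substitute values: z = (95 - 80) / 15
Step 3: z = 15 / 15 = 1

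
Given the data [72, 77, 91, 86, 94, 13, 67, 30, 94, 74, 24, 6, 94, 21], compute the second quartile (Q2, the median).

73

Step 1: Sort the data: [6, 13, 21, 24, 30, 67, 72, 74, 77, 86, 91, 94, 94, 94]
Step 2: n = 14
Step 3: Q2 is the median. Since n is even, it is the average of the values at positions 7 and 8:
  Q2 = (72 + 74) / 2 = 73
Step 4: Q2 = 73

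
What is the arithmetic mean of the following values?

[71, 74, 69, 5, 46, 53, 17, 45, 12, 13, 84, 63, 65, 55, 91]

50.8667

Step 1: Sum all values: 71 + 74 + 69 + 5 + 46 + 53 + 17 + 45 + 12 + 13 + 84 + 63 + 65 + 55 + 91 = 763
Step 2: Count the number of values: n = 15
Step 3: Mean = sum / n = 763 / 15 = 50.8667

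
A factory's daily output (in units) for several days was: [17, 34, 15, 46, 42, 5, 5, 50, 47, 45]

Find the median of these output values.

38

Step 1: Sort the data in ascending order: [5, 5, 15, 17, 34, 42, 45, 46, 47, 50]
Step 2: The number of values is n = 10.
Step 3: Since n is even, the median is the average of positions 5 and 6:
  Median = (34 + 42) / 2 = 38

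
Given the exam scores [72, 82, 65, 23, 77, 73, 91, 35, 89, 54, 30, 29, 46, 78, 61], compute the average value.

60.3333

Step 1: Sum all values: 72 + 82 + 65 + 23 + 77 + 73 + 91 + 35 + 89 + 54 + 30 + 29 + 46 + 78 + 61 = 905
Step 2: Count the number of values: n = 15
Step 3: Mean = sum / n = 905 / 15 = 60.3333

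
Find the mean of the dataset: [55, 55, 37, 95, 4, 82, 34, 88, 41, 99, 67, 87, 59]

61.7692

Step 1: Sum all values: 55 + 55 + 37 + 95 + 4 + 82 + 34 + 88 + 41 + 99 + 67 + 87 + 59 = 803
Step 2: Count the number of values: n = 13
Step 3: Mean = sum / n = 803 / 13 = 61.7692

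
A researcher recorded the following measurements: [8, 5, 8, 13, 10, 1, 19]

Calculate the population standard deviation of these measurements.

5.3299

Step 1: Compute the mean: 9.1429
Step 2: Sum of squared deviations from the mean: 198.8571
Step 3: Population variance = 198.8571 / 7 = 28.4082
Step 4: Standard deviation = sqrt(28.4082) = 5.3299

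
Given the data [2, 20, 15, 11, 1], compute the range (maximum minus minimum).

19

Step 1: Identify the maximum value: max = 20
Step 2: Identify the minimum value: min = 1
Step 3: Range = max - min = 20 - 1 = 19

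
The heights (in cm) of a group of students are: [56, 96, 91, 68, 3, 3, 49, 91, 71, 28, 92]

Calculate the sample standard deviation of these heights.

34.7461

Step 1: Compute the mean: 58.9091
Step 2: Sum of squared deviations from the mean: 12072.9091
Step 3: Sample variance = 12072.9091 / 10 = 1207.2909
Step 4: Standard deviation = sqrt(1207.2909) = 34.7461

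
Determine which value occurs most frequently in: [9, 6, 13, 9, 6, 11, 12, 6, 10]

6

Step 1: Count the frequency of each value:
  6: appears 3 time(s)
  9: appears 2 time(s)
  10: appears 1 time(s)
  11: appears 1 time(s)
  12: appears 1 time(s)
  13: appears 1 time(s)
Step 2: The value 6 appears most frequently (3 times).
Step 3: Mode = 6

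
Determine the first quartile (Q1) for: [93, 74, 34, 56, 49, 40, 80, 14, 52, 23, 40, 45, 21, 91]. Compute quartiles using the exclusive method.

31.25

Step 1: Sort the data: [14, 21, 23, 34, 40, 40, 45, 49, 52, 56, 74, 80, 91, 93]
Step 2: n = 14
Step 3: Using the exclusive quartile method:
  Q1 = 31.25
  Q2 (median) = 47
  Q3 = 75.5
  IQR = Q3 - Q1 = 75.5 - 31.25 = 44.25
Step 4: Q1 = 31.25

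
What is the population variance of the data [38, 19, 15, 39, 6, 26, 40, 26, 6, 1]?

191.04

Step 1: Compute the mean: (38 + 19 + 15 + 39 + 6 + 26 + 40 + 26 + 6 + 1) / 10 = 21.6
Step 2: Compute squared deviations from the mean:
  (38 - 21.6)^2 = 268.96
  (19 - 21.6)^2 = 6.76
  (15 - 21.6)^2 = 43.56
  (39 - 21.6)^2 = 302.76
  (6 - 21.6)^2 = 243.36
  (26 - 21.6)^2 = 19.36
  (40 - 21.6)^2 = 338.56
  (26 - 21.6)^2 = 19.36
  (6 - 21.6)^2 = 243.36
  (1 - 21.6)^2 = 424.36
Step 3: Sum of squared deviations = 1910.4
Step 4: Population variance = 1910.4 / 10 = 191.04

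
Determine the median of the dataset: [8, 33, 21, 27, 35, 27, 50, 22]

27

Step 1: Sort the data in ascending order: [8, 21, 22, 27, 27, 33, 35, 50]
Step 2: The number of values is n = 8.
Step 3: Since n is even, the median is the average of positions 4 and 5:
  Median = (27 + 27) / 2 = 27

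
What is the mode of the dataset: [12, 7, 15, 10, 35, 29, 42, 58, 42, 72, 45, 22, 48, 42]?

42

Step 1: Count the frequency of each value:
  7: appears 1 time(s)
  10: appears 1 time(s)
  12: appears 1 time(s)
  15: appears 1 time(s)
  22: appears 1 time(s)
  29: appears 1 time(s)
  35: appears 1 time(s)
  42: appears 3 time(s)
  45: appears 1 time(s)
  48: appears 1 time(s)
  58: appears 1 time(s)
  72: appears 1 time(s)
Step 2: The value 42 appears most frequently (3 times).
Step 3: Mode = 42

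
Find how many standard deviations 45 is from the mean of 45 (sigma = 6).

0

Step 1: Recall the z-score formula: z = (x - mu) / sigma
Step 2: Substitute values: z = (45 - 45) / 6
Step 3: z = 0 / 6 = 0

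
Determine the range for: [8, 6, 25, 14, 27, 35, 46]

40

Step 1: Identify the maximum value: max = 46
Step 2: Identify the minimum value: min = 6
Step 3: Range = max - min = 46 - 6 = 40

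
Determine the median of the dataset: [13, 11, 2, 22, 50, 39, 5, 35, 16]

16

Step 1: Sort the data in ascending order: [2, 5, 11, 13, 16, 22, 35, 39, 50]
Step 2: The number of values is n = 9.
Step 3: Since n is odd, the median is the middle value at position 5: 16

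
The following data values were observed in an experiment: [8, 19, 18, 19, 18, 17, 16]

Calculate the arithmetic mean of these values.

16.4286

Step 1: Sum all values: 8 + 19 + 18 + 19 + 18 + 17 + 16 = 115
Step 2: Count the number of values: n = 7
Step 3: Mean = sum / n = 115 / 7 = 16.4286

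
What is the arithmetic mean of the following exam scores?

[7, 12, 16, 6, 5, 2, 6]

7.7143

Step 1: Sum all values: 7 + 12 + 16 + 6 + 5 + 2 + 6 = 54
Step 2: Count the number of values: n = 7
Step 3: Mean = sum / n = 54 / 7 = 7.7143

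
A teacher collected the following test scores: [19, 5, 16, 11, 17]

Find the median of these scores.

16

Step 1: Sort the data in ascending order: [5, 11, 16, 17, 19]
Step 2: The number of values is n = 5.
Step 3: Since n is odd, the median is the middle value at position 3: 16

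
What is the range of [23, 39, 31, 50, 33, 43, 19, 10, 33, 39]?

40

Step 1: Identify the maximum value: max = 50
Step 2: Identify the minimum value: min = 10
Step 3: Range = max - min = 50 - 10 = 40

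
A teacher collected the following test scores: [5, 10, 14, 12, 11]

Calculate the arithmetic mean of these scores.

10.4

Step 1: Sum all values: 5 + 10 + 14 + 12 + 11 = 52
Step 2: Count the number of values: n = 5
Step 3: Mean = sum / n = 52 / 5 = 10.4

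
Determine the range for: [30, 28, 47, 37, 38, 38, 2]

45

Step 1: Identify the maximum value: max = 47
Step 2: Identify the minimum value: min = 2
Step 3: Range = max - min = 47 - 2 = 45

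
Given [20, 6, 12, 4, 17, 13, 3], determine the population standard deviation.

6.0878

Step 1: Compute the mean: 10.7143
Step 2: Sum of squared deviations from the mean: 259.4286
Step 3: Population variance = 259.4286 / 7 = 37.0612
Step 4: Standard deviation = sqrt(37.0612) = 6.0878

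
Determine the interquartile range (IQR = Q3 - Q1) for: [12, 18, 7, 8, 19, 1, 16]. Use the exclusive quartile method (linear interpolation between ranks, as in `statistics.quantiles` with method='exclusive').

11

Step 1: Sort the data: [1, 7, 8, 12, 16, 18, 19]
Step 2: n = 7
Step 3: Using the exclusive quartile method:
  Q1 = 7
  Q2 (median) = 12
  Q3 = 18
  IQR = Q3 - Q1 = 18 - 7 = 11
Step 4: IQR = 11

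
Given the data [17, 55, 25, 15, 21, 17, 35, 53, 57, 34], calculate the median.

29.5

Step 1: Sort the data in ascending order: [15, 17, 17, 21, 25, 34, 35, 53, 55, 57]
Step 2: The number of values is n = 10.
Step 3: Since n is even, the median is the average of positions 5 and 6:
  Median = (25 + 34) / 2 = 29.5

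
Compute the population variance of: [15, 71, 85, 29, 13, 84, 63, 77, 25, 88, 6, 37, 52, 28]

811.7806

Step 1: Compute the mean: (15 + 71 + 85 + 29 + 13 + 84 + 63 + 77 + 25 + 88 + 6 + 37 + 52 + 28) / 14 = 48.0714
Step 2: Compute squared deviations from the mean:
  (15 - 48.0714)^2 = 1093.7194
  (71 - 48.0714)^2 = 525.7194
  (85 - 48.0714)^2 = 1363.7194
  (29 - 48.0714)^2 = 363.7194
  (13 - 48.0714)^2 = 1230.0051
  (84 - 48.0714)^2 = 1290.8622
  (63 - 48.0714)^2 = 222.8622
  (77 - 48.0714)^2 = 836.8622
  (25 - 48.0714)^2 = 532.2908
  (88 - 48.0714)^2 = 1594.2908
  (6 - 48.0714)^2 = 1770.0051
  (37 - 48.0714)^2 = 122.5765
  (52 - 48.0714)^2 = 15.4337
  (28 - 48.0714)^2 = 402.8622
Step 3: Sum of squared deviations = 11364.9286
Step 4: Population variance = 11364.9286 / 14 = 811.7806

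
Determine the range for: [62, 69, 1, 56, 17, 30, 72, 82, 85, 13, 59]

84

Step 1: Identify the maximum value: max = 85
Step 2: Identify the minimum value: min = 1
Step 3: Range = max - min = 85 - 1 = 84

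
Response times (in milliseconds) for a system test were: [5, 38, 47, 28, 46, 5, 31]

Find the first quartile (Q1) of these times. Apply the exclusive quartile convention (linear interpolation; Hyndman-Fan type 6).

5

Step 1: Sort the data: [5, 5, 28, 31, 38, 46, 47]
Step 2: n = 7
Step 3: Using the exclusive quartile method:
  Q1 = 5
  Q2 (median) = 31
  Q3 = 46
  IQR = Q3 - Q1 = 46 - 5 = 41
Step 4: Q1 = 5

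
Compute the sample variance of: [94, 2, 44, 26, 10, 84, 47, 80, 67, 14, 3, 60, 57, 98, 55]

1055.9714

Step 1: Compute the mean: (94 + 2 + 44 + 26 + 10 + 84 + 47 + 80 + 67 + 14 + 3 + 60 + 57 + 98 + 55) / 15 = 49.4
Step 2: Compute squared deviations from the mean:
  (94 - 49.4)^2 = 1989.16
  (2 - 49.4)^2 = 2246.76
  (44 - 49.4)^2 = 29.16
  (26 - 49.4)^2 = 547.56
  (10 - 49.4)^2 = 1552.36
  (84 - 49.4)^2 = 1197.16
  (47 - 49.4)^2 = 5.76
  (80 - 49.4)^2 = 936.36
  (67 - 49.4)^2 = 309.76
  (14 - 49.4)^2 = 1253.16
  (3 - 49.4)^2 = 2152.96
  (60 - 49.4)^2 = 112.36
  (57 - 49.4)^2 = 57.76
  (98 - 49.4)^2 = 2361.96
  (55 - 49.4)^2 = 31.36
Step 3: Sum of squared deviations = 14783.6
Step 4: Sample variance = 14783.6 / 14 = 1055.9714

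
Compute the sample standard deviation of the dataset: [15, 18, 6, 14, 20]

5.3666

Step 1: Compute the mean: 14.6
Step 2: Sum of squared deviations from the mean: 115.2
Step 3: Sample variance = 115.2 / 4 = 28.8
Step 4: Standard deviation = sqrt(28.8) = 5.3666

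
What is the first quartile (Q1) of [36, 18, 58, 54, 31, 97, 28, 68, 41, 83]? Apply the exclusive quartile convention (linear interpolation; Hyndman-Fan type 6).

30.25

Step 1: Sort the data: [18, 28, 31, 36, 41, 54, 58, 68, 83, 97]
Step 2: n = 10
Step 3: Using the exclusive quartile method:
  Q1 = 30.25
  Q2 (median) = 47.5
  Q3 = 71.75
  IQR = Q3 - Q1 = 71.75 - 30.25 = 41.5
Step 4: Q1 = 30.25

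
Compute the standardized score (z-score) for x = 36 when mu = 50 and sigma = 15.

-0.9333

Step 1: Recall the z-score formula: z = (x - mu) / sigma
Step 2: Substitute values: z = (36 - 50) / 15
Step 3: z = -14 / 15 = -0.9333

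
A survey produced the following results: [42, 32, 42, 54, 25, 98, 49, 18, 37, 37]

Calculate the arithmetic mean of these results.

43.4

Step 1: Sum all values: 42 + 32 + 42 + 54 + 25 + 98 + 49 + 18 + 37 + 37 = 434
Step 2: Count the number of values: n = 10
Step 3: Mean = sum / n = 434 / 10 = 43.4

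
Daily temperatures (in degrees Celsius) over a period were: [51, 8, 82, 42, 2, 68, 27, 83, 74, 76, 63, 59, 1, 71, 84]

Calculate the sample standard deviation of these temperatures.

29.8651

Step 1: Compute the mean: 52.7333
Step 2: Sum of squared deviations from the mean: 12486.9333
Step 3: Sample variance = 12486.9333 / 14 = 891.9238
Step 4: Standard deviation = sqrt(891.9238) = 29.8651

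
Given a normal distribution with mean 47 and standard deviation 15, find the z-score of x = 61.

0.9333

Step 1: Recall the z-score formula: z = (x - mu) / sigma
Step 2: Substitute values: z = (61 - 47) / 15
Step 3: z = 14 / 15 = 0.9333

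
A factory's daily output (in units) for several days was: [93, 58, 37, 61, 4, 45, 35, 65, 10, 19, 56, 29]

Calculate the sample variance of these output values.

653.3333

Step 1: Compute the mean: (93 + 58 + 37 + 61 + 4 + 45 + 35 + 65 + 10 + 19 + 56 + 29) / 12 = 42.6667
Step 2: Compute squared deviations from the mean:
  (93 - 42.6667)^2 = 2533.4444
  (58 - 42.6667)^2 = 235.1111
  (37 - 42.6667)^2 = 32.1111
  (61 - 42.6667)^2 = 336.1111
  (4 - 42.6667)^2 = 1495.1111
  (45 - 42.6667)^2 = 5.4444
  (35 - 42.6667)^2 = 58.7778
  (65 - 42.6667)^2 = 498.7778
  (10 - 42.6667)^2 = 1067.1111
  (19 - 42.6667)^2 = 560.1111
  (56 - 42.6667)^2 = 177.7778
  (29 - 42.6667)^2 = 186.7778
Step 3: Sum of squared deviations = 7186.6667
Step 4: Sample variance = 7186.6667 / 11 = 653.3333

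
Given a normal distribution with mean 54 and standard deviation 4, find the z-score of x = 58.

1

Step 1: Recall the z-score formula: z = (x - mu) / sigma
Step 2: Substitute values: z = (58 - 54) / 4
Step 3: z = 4 / 4 = 1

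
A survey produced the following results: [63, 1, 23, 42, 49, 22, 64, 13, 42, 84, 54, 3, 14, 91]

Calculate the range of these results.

90

Step 1: Identify the maximum value: max = 91
Step 2: Identify the minimum value: min = 1
Step 3: Range = max - min = 91 - 1 = 90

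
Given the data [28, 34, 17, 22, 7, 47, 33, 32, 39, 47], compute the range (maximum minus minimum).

40

Step 1: Identify the maximum value: max = 47
Step 2: Identify the minimum value: min = 7
Step 3: Range = max - min = 47 - 7 = 40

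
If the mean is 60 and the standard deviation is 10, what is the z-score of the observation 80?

2

Step 1: Recall the z-score formula: z = (x - mu) / sigma
Step 2: Substitute values: z = (80 - 60) / 10
Step 3: z = 20 / 10 = 2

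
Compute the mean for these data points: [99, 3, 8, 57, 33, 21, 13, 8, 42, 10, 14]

28

Step 1: Sum all values: 99 + 3 + 8 + 57 + 33 + 21 + 13 + 8 + 42 + 10 + 14 = 308
Step 2: Count the number of values: n = 11
Step 3: Mean = sum / n = 308 / 11 = 28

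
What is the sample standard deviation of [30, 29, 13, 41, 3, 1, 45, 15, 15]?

15.7321

Step 1: Compute the mean: 21.3333
Step 2: Sum of squared deviations from the mean: 1980
Step 3: Sample variance = 1980 / 8 = 247.5
Step 4: Standard deviation = sqrt(247.5) = 15.7321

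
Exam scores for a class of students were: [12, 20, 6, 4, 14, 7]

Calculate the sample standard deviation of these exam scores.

5.9917

Step 1: Compute the mean: 10.5
Step 2: Sum of squared deviations from the mean: 179.5
Step 3: Sample variance = 179.5 / 5 = 35.9
Step 4: Standard deviation = sqrt(35.9) = 5.9917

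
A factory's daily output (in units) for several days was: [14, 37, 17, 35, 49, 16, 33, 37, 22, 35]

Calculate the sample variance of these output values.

133.3889

Step 1: Compute the mean: (14 + 37 + 17 + 35 + 49 + 16 + 33 + 37 + 22 + 35) / 10 = 29.5
Step 2: Compute squared deviations from the mean:
  (14 - 29.5)^2 = 240.25
  (37 - 29.5)^2 = 56.25
  (17 - 29.5)^2 = 156.25
  (35 - 29.5)^2 = 30.25
  (49 - 29.5)^2 = 380.25
  (16 - 29.5)^2 = 182.25
  (33 - 29.5)^2 = 12.25
  (37 - 29.5)^2 = 56.25
  (22 - 29.5)^2 = 56.25
  (35 - 29.5)^2 = 30.25
Step 3: Sum of squared deviations = 1200.5
Step 4: Sample variance = 1200.5 / 9 = 133.3889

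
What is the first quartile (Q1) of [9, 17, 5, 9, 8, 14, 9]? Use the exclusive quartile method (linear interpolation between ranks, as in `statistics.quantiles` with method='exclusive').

8

Step 1: Sort the data: [5, 8, 9, 9, 9, 14, 17]
Step 2: n = 7
Step 3: Using the exclusive quartile method:
  Q1 = 8
  Q2 (median) = 9
  Q3 = 14
  IQR = Q3 - Q1 = 14 - 8 = 6
Step 4: Q1 = 8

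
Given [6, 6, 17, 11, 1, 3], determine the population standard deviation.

5.3125

Step 1: Compute the mean: 7.3333
Step 2: Sum of squared deviations from the mean: 169.3333
Step 3: Population variance = 169.3333 / 6 = 28.2222
Step 4: Standard deviation = sqrt(28.2222) = 5.3125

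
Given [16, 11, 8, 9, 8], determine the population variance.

9.04

Step 1: Compute the mean: (16 + 11 + 8 + 9 + 8) / 5 = 10.4
Step 2: Compute squared deviations from the mean:
  (16 - 10.4)^2 = 31.36
  (11 - 10.4)^2 = 0.36
  (8 - 10.4)^2 = 5.76
  (9 - 10.4)^2 = 1.96
  (8 - 10.4)^2 = 5.76
Step 3: Sum of squared deviations = 45.2
Step 4: Population variance = 45.2 / 5 = 9.04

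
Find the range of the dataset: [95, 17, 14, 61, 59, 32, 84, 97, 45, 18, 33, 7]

90

Step 1: Identify the maximum value: max = 97
Step 2: Identify the minimum value: min = 7
Step 3: Range = max - min = 97 - 7 = 90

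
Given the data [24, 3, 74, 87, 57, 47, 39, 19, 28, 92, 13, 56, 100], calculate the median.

47

Step 1: Sort the data in ascending order: [3, 13, 19, 24, 28, 39, 47, 56, 57, 74, 87, 92, 100]
Step 2: The number of values is n = 13.
Step 3: Since n is odd, the median is the middle value at position 7: 47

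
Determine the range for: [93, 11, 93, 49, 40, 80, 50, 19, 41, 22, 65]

82

Step 1: Identify the maximum value: max = 93
Step 2: Identify the minimum value: min = 11
Step 3: Range = max - min = 93 - 11 = 82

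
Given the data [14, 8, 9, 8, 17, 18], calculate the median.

11.5

Step 1: Sort the data in ascending order: [8, 8, 9, 14, 17, 18]
Step 2: The number of values is n = 6.
Step 3: Since n is even, the median is the average of positions 3 and 4:
  Median = (9 + 14) / 2 = 11.5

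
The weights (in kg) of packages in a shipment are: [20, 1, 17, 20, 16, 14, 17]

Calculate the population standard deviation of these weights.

6.0474

Step 1: Compute the mean: 15
Step 2: Sum of squared deviations from the mean: 256
Step 3: Population variance = 256 / 7 = 36.5714
Step 4: Standard deviation = sqrt(36.5714) = 6.0474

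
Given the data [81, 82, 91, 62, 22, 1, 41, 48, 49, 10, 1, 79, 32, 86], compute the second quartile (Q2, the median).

48.5

Step 1: Sort the data: [1, 1, 10, 22, 32, 41, 48, 49, 62, 79, 81, 82, 86, 91]
Step 2: n = 14
Step 3: Q2 is the median. Since n is even, it is the average of the values at positions 7 and 8:
  Q2 = (48 + 49) / 2 = 48.5
Step 4: Q2 = 48.5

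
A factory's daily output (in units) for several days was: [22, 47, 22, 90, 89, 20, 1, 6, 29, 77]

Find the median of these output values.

25.5

Step 1: Sort the data in ascending order: [1, 6, 20, 22, 22, 29, 47, 77, 89, 90]
Step 2: The number of values is n = 10.
Step 3: Since n is even, the median is the average of positions 5 and 6:
  Median = (22 + 29) / 2 = 25.5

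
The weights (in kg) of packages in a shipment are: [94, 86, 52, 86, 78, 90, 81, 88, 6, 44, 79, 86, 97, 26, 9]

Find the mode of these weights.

86

Step 1: Count the frequency of each value:
  6: appears 1 time(s)
  9: appears 1 time(s)
  26: appears 1 time(s)
  44: appears 1 time(s)
  52: appears 1 time(s)
  78: appears 1 time(s)
  79: appears 1 time(s)
  81: appears 1 time(s)
  86: appears 3 time(s)
  88: appears 1 time(s)
  90: appears 1 time(s)
  94: appears 1 time(s)
  97: appears 1 time(s)
Step 2: The value 86 appears most frequently (3 times).
Step 3: Mode = 86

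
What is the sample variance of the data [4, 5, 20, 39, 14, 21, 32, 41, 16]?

183

Step 1: Compute the mean: (4 + 5 + 20 + 39 + 14 + 21 + 32 + 41 + 16) / 9 = 21.3333
Step 2: Compute squared deviations from the mean:
  (4 - 21.3333)^2 = 300.4444
  (5 - 21.3333)^2 = 266.7778
  (20 - 21.3333)^2 = 1.7778
  (39 - 21.3333)^2 = 312.1111
  (14 - 21.3333)^2 = 53.7778
  (21 - 21.3333)^2 = 0.1111
  (32 - 21.3333)^2 = 113.7778
  (41 - 21.3333)^2 = 386.7778
  (16 - 21.3333)^2 = 28.4444
Step 3: Sum of squared deviations = 1464
Step 4: Sample variance = 1464 / 8 = 183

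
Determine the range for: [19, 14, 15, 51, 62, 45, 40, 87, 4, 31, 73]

83

Step 1: Identify the maximum value: max = 87
Step 2: Identify the minimum value: min = 4
Step 3: Range = max - min = 87 - 4 = 83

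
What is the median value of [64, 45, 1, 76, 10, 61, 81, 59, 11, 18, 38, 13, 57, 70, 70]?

57

Step 1: Sort the data in ascending order: [1, 10, 11, 13, 18, 38, 45, 57, 59, 61, 64, 70, 70, 76, 81]
Step 2: The number of values is n = 15.
Step 3: Since n is odd, the median is the middle value at position 8: 57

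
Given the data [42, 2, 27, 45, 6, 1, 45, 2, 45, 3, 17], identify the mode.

45

Step 1: Count the frequency of each value:
  1: appears 1 time(s)
  2: appears 2 time(s)
  3: appears 1 time(s)
  6: appears 1 time(s)
  17: appears 1 time(s)
  27: appears 1 time(s)
  42: appears 1 time(s)
  45: appears 3 time(s)
Step 2: The value 45 appears most frequently (3 times).
Step 3: Mode = 45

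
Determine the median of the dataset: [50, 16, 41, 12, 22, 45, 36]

36

Step 1: Sort the data in ascending order: [12, 16, 22, 36, 41, 45, 50]
Step 2: The number of values is n = 7.
Step 3: Since n is odd, the median is the middle value at position 4: 36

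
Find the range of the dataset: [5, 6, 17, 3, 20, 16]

17

Step 1: Identify the maximum value: max = 20
Step 2: Identify the minimum value: min = 3
Step 3: Range = max - min = 20 - 3 = 17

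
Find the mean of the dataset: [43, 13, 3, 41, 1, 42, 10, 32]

23.125

Step 1: Sum all values: 43 + 13 + 3 + 41 + 1 + 42 + 10 + 32 = 185
Step 2: Count the number of values: n = 8
Step 3: Mean = sum / n = 185 / 8 = 23.125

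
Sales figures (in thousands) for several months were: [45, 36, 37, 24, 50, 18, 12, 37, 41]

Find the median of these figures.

37

Step 1: Sort the data in ascending order: [12, 18, 24, 36, 37, 37, 41, 45, 50]
Step 2: The number of values is n = 9.
Step 3: Since n is odd, the median is the middle value at position 5: 37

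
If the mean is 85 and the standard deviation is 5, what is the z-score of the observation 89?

0.8

Step 1: Recall the z-score formula: z = (x - mu) / sigma
Step 2: Substitute values: z = (89 - 85) / 5
Step 3: z = 4 / 5 = 0.8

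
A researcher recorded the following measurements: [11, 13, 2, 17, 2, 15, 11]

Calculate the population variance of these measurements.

30.4082

Step 1: Compute the mean: (11 + 13 + 2 + 17 + 2 + 15 + 11) / 7 = 10.1429
Step 2: Compute squared deviations from the mean:
  (11 - 10.1429)^2 = 0.7347
  (13 - 10.1429)^2 = 8.1633
  (2 - 10.1429)^2 = 66.3061
  (17 - 10.1429)^2 = 47.0204
  (2 - 10.1429)^2 = 66.3061
  (15 - 10.1429)^2 = 23.5918
  (11 - 10.1429)^2 = 0.7347
Step 3: Sum of squared deviations = 212.8571
Step 4: Population variance = 212.8571 / 7 = 30.4082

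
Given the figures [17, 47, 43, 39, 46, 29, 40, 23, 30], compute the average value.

34.8889

Step 1: Sum all values: 17 + 47 + 43 + 39 + 46 + 29 + 40 + 23 + 30 = 314
Step 2: Count the number of values: n = 9
Step 3: Mean = sum / n = 314 / 9 = 34.8889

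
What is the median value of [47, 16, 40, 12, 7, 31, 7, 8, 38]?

16

Step 1: Sort the data in ascending order: [7, 7, 8, 12, 16, 31, 38, 40, 47]
Step 2: The number of values is n = 9.
Step 3: Since n is odd, the median is the middle value at position 5: 16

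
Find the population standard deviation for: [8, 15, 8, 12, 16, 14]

3.1842

Step 1: Compute the mean: 12.1667
Step 2: Sum of squared deviations from the mean: 60.8333
Step 3: Population variance = 60.8333 / 6 = 10.1389
Step 4: Standard deviation = sqrt(10.1389) = 3.1842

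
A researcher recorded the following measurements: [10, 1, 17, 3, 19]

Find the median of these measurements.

10

Step 1: Sort the data in ascending order: [1, 3, 10, 17, 19]
Step 2: The number of values is n = 5.
Step 3: Since n is odd, the median is the middle value at position 3: 10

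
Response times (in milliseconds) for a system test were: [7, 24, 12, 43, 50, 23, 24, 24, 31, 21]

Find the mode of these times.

24

Step 1: Count the frequency of each value:
  7: appears 1 time(s)
  12: appears 1 time(s)
  21: appears 1 time(s)
  23: appears 1 time(s)
  24: appears 3 time(s)
  31: appears 1 time(s)
  43: appears 1 time(s)
  50: appears 1 time(s)
Step 2: The value 24 appears most frequently (3 times).
Step 3: Mode = 24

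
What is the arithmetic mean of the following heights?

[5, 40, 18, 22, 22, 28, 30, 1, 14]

20

Step 1: Sum all values: 5 + 40 + 18 + 22 + 22 + 28 + 30 + 1 + 14 = 180
Step 2: Count the number of values: n = 9
Step 3: Mean = sum / n = 180 / 9 = 20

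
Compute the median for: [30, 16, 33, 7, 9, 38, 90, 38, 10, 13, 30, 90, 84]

30

Step 1: Sort the data in ascending order: [7, 9, 10, 13, 16, 30, 30, 33, 38, 38, 84, 90, 90]
Step 2: The number of values is n = 13.
Step 3: Since n is odd, the median is the middle value at position 7: 30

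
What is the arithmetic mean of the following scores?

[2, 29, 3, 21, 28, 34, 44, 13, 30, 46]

25

Step 1: Sum all values: 2 + 29 + 3 + 21 + 28 + 34 + 44 + 13 + 30 + 46 = 250
Step 2: Count the number of values: n = 10
Step 3: Mean = sum / n = 250 / 10 = 25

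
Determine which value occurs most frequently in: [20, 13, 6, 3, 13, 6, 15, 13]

13

Step 1: Count the frequency of each value:
  3: appears 1 time(s)
  6: appears 2 time(s)
  13: appears 3 time(s)
  15: appears 1 time(s)
  20: appears 1 time(s)
Step 2: The value 13 appears most frequently (3 times).
Step 3: Mode = 13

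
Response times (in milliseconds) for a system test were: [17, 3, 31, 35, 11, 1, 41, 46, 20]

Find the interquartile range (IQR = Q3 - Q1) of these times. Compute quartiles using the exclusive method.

31

Step 1: Sort the data: [1, 3, 11, 17, 20, 31, 35, 41, 46]
Step 2: n = 9
Step 3: Using the exclusive quartile method:
  Q1 = 7
  Q2 (median) = 20
  Q3 = 38
  IQR = Q3 - Q1 = 38 - 7 = 31
Step 4: IQR = 31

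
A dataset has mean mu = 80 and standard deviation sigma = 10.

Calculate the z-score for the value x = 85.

0.5

Step 1: Recall the z-score formula: z = (x - mu) / sigma
Step 2: Substitute values: z = (85 - 80) / 10
Step 3: z = 5 / 10 = 0.5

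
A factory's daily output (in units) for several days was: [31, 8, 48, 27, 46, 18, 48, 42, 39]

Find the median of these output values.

39

Step 1: Sort the data in ascending order: [8, 18, 27, 31, 39, 42, 46, 48, 48]
Step 2: The number of values is n = 9.
Step 3: Since n is odd, the median is the middle value at position 5: 39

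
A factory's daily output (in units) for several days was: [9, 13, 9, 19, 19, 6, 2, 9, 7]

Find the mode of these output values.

9

Step 1: Count the frequency of each value:
  2: appears 1 time(s)
  6: appears 1 time(s)
  7: appears 1 time(s)
  9: appears 3 time(s)
  13: appears 1 time(s)
  19: appears 2 time(s)
Step 2: The value 9 appears most frequently (3 times).
Step 3: Mode = 9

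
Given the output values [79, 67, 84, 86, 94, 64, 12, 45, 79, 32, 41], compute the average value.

62.0909

Step 1: Sum all values: 79 + 67 + 84 + 86 + 94 + 64 + 12 + 45 + 79 + 32 + 41 = 683
Step 2: Count the number of values: n = 11
Step 3: Mean = sum / n = 683 / 11 = 62.0909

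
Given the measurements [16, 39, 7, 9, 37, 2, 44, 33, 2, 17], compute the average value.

20.6

Step 1: Sum all values: 16 + 39 + 7 + 9 + 37 + 2 + 44 + 33 + 2 + 17 = 206
Step 2: Count the number of values: n = 10
Step 3: Mean = sum / n = 206 / 10 = 20.6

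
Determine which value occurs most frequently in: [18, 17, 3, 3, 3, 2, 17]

3

Step 1: Count the frequency of each value:
  2: appears 1 time(s)
  3: appears 3 time(s)
  17: appears 2 time(s)
  18: appears 1 time(s)
Step 2: The value 3 appears most frequently (3 times).
Step 3: Mode = 3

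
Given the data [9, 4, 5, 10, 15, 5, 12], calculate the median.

9

Step 1: Sort the data in ascending order: [4, 5, 5, 9, 10, 12, 15]
Step 2: The number of values is n = 7.
Step 3: Since n is odd, the median is the middle value at position 4: 9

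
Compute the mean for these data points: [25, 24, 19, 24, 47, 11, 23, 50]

27.875

Step 1: Sum all values: 25 + 24 + 19 + 24 + 47 + 11 + 23 + 50 = 223
Step 2: Count the number of values: n = 8
Step 3: Mean = sum / n = 223 / 8 = 27.875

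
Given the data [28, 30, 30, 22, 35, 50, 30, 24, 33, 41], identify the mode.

30

Step 1: Count the frequency of each value:
  22: appears 1 time(s)
  24: appears 1 time(s)
  28: appears 1 time(s)
  30: appears 3 time(s)
  33: appears 1 time(s)
  35: appears 1 time(s)
  41: appears 1 time(s)
  50: appears 1 time(s)
Step 2: The value 30 appears most frequently (3 times).
Step 3: Mode = 30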